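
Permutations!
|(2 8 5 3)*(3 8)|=|(2 3)(5 8)|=2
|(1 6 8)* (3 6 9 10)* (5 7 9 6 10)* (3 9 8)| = |(1 6 3 10 9 5 7 8)| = 8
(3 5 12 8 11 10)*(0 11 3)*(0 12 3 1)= (0 11 10 12 8 1)(3 5)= [11, 0, 2, 5, 4, 3, 6, 7, 1, 9, 12, 10, 8]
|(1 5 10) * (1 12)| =|(1 5 10 12)| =4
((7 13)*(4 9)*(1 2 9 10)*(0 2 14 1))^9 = (0 10 4 9 2)(1 14)(7 13)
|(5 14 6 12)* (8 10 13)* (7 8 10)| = |(5 14 6 12)(7 8)(10 13)| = 4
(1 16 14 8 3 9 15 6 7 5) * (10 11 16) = (1 10 11 16 14 8 3 9 15 6 7 5) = [0, 10, 2, 9, 4, 1, 7, 5, 3, 15, 11, 16, 12, 13, 8, 6, 14]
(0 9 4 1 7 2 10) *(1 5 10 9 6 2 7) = (0 6 2 9 4 5 10) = [6, 1, 9, 3, 5, 10, 2, 7, 8, 4, 0]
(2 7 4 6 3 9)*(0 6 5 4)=[6, 1, 7, 9, 5, 4, 3, 0, 8, 2]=(0 6 3 9 2 7)(4 5)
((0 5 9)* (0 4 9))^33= ((0 5)(4 9))^33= (0 5)(4 9)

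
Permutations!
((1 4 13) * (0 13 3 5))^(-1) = (0 5 3 4 1 13) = ((0 13 1 4 3 5))^(-1)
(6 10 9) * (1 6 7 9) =(1 6 10)(7 9) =[0, 6, 2, 3, 4, 5, 10, 9, 8, 7, 1]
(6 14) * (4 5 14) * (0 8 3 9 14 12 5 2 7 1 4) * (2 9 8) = (0 2 7 1 4 9 14 6)(3 8)(5 12) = [2, 4, 7, 8, 9, 12, 0, 1, 3, 14, 10, 11, 5, 13, 6]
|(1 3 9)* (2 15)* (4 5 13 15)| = |(1 3 9)(2 4 5 13 15)| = 15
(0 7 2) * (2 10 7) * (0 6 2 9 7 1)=(0 9 7 10 1)(2 6)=[9, 0, 6, 3, 4, 5, 2, 10, 8, 7, 1]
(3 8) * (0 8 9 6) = (0 8 3 9 6) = [8, 1, 2, 9, 4, 5, 0, 7, 3, 6]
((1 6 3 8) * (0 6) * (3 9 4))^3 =(0 4 1 9 8 6 3)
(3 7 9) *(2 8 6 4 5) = (2 8 6 4 5)(3 7 9) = [0, 1, 8, 7, 5, 2, 4, 9, 6, 3]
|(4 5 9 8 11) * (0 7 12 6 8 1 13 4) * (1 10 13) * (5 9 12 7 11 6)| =|(0 11)(4 9 10 13)(5 12)(6 8)| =4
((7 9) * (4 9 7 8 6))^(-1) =(4 6 8 9)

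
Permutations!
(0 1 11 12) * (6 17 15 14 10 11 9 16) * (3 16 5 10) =(0 1 9 5 10 11 12)(3 16 6 17 15 14) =[1, 9, 2, 16, 4, 10, 17, 7, 8, 5, 11, 12, 0, 13, 3, 14, 6, 15]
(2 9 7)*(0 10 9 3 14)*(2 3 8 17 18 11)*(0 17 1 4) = (0 10 9 7 3 14 17 18 11 2 8 1 4) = [10, 4, 8, 14, 0, 5, 6, 3, 1, 7, 9, 2, 12, 13, 17, 15, 16, 18, 11]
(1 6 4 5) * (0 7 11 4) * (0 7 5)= (0 5 1 6 7 11 4)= [5, 6, 2, 3, 0, 1, 7, 11, 8, 9, 10, 4]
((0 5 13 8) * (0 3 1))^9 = (0 8)(1 13)(3 5) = ((0 5 13 8 3 1))^9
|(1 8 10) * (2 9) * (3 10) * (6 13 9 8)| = |(1 6 13 9 2 8 3 10)| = 8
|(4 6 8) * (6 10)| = |(4 10 6 8)| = 4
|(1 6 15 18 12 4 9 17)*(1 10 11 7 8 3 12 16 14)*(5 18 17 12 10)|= 120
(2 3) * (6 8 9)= (2 3)(6 8 9)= [0, 1, 3, 2, 4, 5, 8, 7, 9, 6]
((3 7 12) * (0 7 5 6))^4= (0 5 12)(3 7 6)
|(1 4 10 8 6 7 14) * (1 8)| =12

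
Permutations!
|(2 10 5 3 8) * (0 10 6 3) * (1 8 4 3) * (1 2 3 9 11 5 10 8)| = |(0 8 3 4 9 11 5)(2 6)| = 14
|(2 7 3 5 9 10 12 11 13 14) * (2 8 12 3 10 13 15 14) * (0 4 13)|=45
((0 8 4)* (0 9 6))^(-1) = ((0 8 4 9 6))^(-1) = (0 6 9 4 8)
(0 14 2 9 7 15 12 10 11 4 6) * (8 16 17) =(0 14 2 9 7 15 12 10 11 4 6)(8 16 17) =[14, 1, 9, 3, 6, 5, 0, 15, 16, 7, 11, 4, 10, 13, 2, 12, 17, 8]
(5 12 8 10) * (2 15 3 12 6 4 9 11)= [0, 1, 15, 12, 9, 6, 4, 7, 10, 11, 5, 2, 8, 13, 14, 3]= (2 15 3 12 8 10 5 6 4 9 11)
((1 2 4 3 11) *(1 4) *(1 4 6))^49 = ((1 2 4 3 11 6))^49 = (1 2 4 3 11 6)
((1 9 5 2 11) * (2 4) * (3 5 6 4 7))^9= (1 4)(2 9)(6 11)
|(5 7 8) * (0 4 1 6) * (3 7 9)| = 20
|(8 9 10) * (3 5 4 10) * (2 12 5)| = |(2 12 5 4 10 8 9 3)| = 8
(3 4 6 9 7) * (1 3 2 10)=(1 3 4 6 9 7 2 10)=[0, 3, 10, 4, 6, 5, 9, 2, 8, 7, 1]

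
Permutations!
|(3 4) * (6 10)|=2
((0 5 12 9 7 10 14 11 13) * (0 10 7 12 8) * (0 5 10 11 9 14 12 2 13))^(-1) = ((0 10 12 14 9 2 13 11)(5 8))^(-1) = (0 11 13 2 9 14 12 10)(5 8)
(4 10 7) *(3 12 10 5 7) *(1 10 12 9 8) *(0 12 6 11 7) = (0 12 6 11 7 4 5)(1 10 3 9 8) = [12, 10, 2, 9, 5, 0, 11, 4, 1, 8, 3, 7, 6]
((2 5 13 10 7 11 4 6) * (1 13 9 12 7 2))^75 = (1 4 7 9 2 13 6 11 12 5 10)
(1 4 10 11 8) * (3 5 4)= [0, 3, 2, 5, 10, 4, 6, 7, 1, 9, 11, 8]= (1 3 5 4 10 11 8)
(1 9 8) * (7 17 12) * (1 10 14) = (1 9 8 10 14)(7 17 12) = [0, 9, 2, 3, 4, 5, 6, 17, 10, 8, 14, 11, 7, 13, 1, 15, 16, 12]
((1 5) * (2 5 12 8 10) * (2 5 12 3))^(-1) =((1 3 2 12 8 10 5))^(-1) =(1 5 10 8 12 2 3)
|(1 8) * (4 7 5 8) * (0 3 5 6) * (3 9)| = 9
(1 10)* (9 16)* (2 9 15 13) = [0, 10, 9, 3, 4, 5, 6, 7, 8, 16, 1, 11, 12, 2, 14, 13, 15] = (1 10)(2 9 16 15 13)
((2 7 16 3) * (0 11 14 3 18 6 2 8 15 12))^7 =((0 11 14 3 8 15 12)(2 7 16 18 6))^7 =(2 16 6 7 18)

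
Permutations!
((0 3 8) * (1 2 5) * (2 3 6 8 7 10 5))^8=(0 8 6)(1 10 3 5 7)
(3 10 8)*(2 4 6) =(2 4 6)(3 10 8) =[0, 1, 4, 10, 6, 5, 2, 7, 3, 9, 8]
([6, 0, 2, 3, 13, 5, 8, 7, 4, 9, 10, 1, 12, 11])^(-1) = [1, 11, 2, 3, 8, 5, 0, 7, 6, 9, 10, 13, 12, 4]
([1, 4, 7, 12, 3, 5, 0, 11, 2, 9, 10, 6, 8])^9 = (0 6 11 7 2 8 12 3 4 1)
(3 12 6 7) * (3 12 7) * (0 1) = (0 1)(3 7 12 6) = [1, 0, 2, 7, 4, 5, 3, 12, 8, 9, 10, 11, 6]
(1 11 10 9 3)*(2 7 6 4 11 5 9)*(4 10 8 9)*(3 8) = [0, 5, 7, 1, 11, 4, 10, 6, 9, 8, 2, 3] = (1 5 4 11 3)(2 7 6 10)(8 9)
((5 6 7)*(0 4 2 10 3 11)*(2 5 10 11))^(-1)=((0 4 5 6 7 10 3 2 11))^(-1)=(0 11 2 3 10 7 6 5 4)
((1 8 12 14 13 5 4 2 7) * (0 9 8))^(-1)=((0 9 8 12 14 13 5 4 2 7 1))^(-1)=(0 1 7 2 4 5 13 14 12 8 9)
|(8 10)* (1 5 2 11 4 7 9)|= |(1 5 2 11 4 7 9)(8 10)|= 14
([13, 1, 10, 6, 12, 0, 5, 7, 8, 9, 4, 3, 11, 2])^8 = (0 6 11 4 2)(3 12 10 13 5)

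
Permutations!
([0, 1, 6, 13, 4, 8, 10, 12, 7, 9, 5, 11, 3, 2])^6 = [0, 1, 12, 8, 4, 2, 3, 10, 6, 9, 13, 11, 5, 7]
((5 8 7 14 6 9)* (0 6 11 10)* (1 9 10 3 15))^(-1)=(0 10 6)(1 15 3 11 14 7 8 5 9)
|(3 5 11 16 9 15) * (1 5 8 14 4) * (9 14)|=|(1 5 11 16 14 4)(3 8 9 15)|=12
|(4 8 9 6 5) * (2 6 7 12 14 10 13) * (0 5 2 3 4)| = |(0 5)(2 6)(3 4 8 9 7 12 14 10 13)| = 18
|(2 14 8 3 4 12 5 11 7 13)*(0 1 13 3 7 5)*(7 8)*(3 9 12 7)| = 10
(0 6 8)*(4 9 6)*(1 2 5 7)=(0 4 9 6 8)(1 2 5 7)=[4, 2, 5, 3, 9, 7, 8, 1, 0, 6]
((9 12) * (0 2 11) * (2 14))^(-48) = (14)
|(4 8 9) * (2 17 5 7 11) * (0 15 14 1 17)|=9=|(0 15 14 1 17 5 7 11 2)(4 8 9)|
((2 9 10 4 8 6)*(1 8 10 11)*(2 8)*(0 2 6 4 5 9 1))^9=((0 2 1 6 8 4 10 5 9 11))^9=(0 11 9 5 10 4 8 6 1 2)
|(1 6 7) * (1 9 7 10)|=6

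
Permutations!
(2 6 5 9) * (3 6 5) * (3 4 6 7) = (2 5 9)(3 7)(4 6) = [0, 1, 5, 7, 6, 9, 4, 3, 8, 2]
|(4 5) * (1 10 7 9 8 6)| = |(1 10 7 9 8 6)(4 5)| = 6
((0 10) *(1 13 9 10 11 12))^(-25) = (0 1 10 12 9 11 13)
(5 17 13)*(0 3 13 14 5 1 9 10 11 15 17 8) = [3, 9, 2, 13, 4, 8, 6, 7, 0, 10, 11, 15, 12, 1, 5, 17, 16, 14] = (0 3 13 1 9 10 11 15 17 14 5 8)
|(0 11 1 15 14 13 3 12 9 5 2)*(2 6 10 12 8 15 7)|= 5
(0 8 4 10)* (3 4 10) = [8, 1, 2, 4, 3, 5, 6, 7, 10, 9, 0] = (0 8 10)(3 4)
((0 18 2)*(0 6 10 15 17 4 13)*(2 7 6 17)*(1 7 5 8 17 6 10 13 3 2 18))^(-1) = ((0 1 7 10 15 18 5 8 17 4 3 2 6 13))^(-1) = (0 13 6 2 3 4 17 8 5 18 15 10 7 1)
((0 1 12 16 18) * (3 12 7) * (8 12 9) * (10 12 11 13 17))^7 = (0 13 1 17 7 10 3 12 9 16 8 18 11)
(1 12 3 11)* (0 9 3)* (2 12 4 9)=(0 2 12)(1 4 9 3 11)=[2, 4, 12, 11, 9, 5, 6, 7, 8, 3, 10, 1, 0]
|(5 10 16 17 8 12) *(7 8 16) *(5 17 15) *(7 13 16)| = 20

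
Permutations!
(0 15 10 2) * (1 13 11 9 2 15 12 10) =[12, 13, 0, 3, 4, 5, 6, 7, 8, 2, 15, 9, 10, 11, 14, 1] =(0 12 10 15 1 13 11 9 2)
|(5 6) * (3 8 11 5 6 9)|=|(3 8 11 5 9)|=5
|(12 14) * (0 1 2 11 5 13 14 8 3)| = 10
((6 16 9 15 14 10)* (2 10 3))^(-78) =(2 6 9 14)(3 10 16 15)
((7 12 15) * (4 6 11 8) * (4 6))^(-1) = (6 8 11)(7 15 12)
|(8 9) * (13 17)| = |(8 9)(13 17)| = 2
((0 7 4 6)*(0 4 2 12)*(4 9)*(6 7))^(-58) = ((0 6 9 4 7 2 12))^(-58) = (0 2 4 6 12 7 9)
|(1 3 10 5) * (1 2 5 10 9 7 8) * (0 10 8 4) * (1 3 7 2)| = 10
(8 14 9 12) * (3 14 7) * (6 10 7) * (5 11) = [0, 1, 2, 14, 4, 11, 10, 3, 6, 12, 7, 5, 8, 13, 9] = (3 14 9 12 8 6 10 7)(5 11)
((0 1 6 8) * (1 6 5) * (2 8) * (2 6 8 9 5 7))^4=(1 5 9 2 7)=((0 8)(1 7 2 9 5))^4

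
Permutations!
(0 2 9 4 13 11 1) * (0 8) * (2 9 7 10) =[9, 8, 7, 3, 13, 5, 6, 10, 0, 4, 2, 1, 12, 11] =(0 9 4 13 11 1 8)(2 7 10)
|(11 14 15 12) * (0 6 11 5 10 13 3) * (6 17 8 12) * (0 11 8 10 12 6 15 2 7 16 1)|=22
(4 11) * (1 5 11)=(1 5 11 4)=[0, 5, 2, 3, 1, 11, 6, 7, 8, 9, 10, 4]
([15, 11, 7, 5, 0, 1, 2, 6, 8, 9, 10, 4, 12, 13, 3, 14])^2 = (0 14 5 11)(1 4 15 3)(2 6 7)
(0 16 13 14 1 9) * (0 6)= (0 16 13 14 1 9 6)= [16, 9, 2, 3, 4, 5, 0, 7, 8, 6, 10, 11, 12, 14, 1, 15, 13]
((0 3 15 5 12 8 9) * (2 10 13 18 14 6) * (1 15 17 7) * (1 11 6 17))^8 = (2 6 11 7 17 14 18 13 10)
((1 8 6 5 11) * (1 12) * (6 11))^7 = (1 12 11 8)(5 6)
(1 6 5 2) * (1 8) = (1 6 5 2 8) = [0, 6, 8, 3, 4, 2, 5, 7, 1]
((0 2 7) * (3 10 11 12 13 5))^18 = (13)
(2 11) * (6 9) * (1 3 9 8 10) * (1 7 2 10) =(1 3 9 6 8)(2 11 10 7) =[0, 3, 11, 9, 4, 5, 8, 2, 1, 6, 7, 10]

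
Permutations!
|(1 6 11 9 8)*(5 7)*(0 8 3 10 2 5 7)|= |(0 8 1 6 11 9 3 10 2 5)|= 10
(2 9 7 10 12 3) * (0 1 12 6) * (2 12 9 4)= [1, 9, 4, 12, 2, 5, 0, 10, 8, 7, 6, 11, 3]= (0 1 9 7 10 6)(2 4)(3 12)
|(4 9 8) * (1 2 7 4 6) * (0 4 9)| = 6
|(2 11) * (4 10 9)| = 6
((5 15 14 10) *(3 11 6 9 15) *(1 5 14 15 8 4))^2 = ((15)(1 5 3 11 6 9 8 4)(10 14))^2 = (15)(1 3 6 8)(4 5 11 9)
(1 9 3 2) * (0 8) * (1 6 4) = (0 8)(1 9 3 2 6 4) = [8, 9, 6, 2, 1, 5, 4, 7, 0, 3]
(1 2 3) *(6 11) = (1 2 3)(6 11) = [0, 2, 3, 1, 4, 5, 11, 7, 8, 9, 10, 6]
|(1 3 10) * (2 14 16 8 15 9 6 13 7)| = |(1 3 10)(2 14 16 8 15 9 6 13 7)| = 9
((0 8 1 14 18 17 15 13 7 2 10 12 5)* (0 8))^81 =((1 14 18 17 15 13 7 2 10 12 5 8))^81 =(1 12 7 17)(2 15 14 5)(8 10 13 18)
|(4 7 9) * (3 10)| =|(3 10)(4 7 9)| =6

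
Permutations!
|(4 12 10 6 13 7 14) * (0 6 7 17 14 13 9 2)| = |(0 6 9 2)(4 12 10 7 13 17 14)| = 28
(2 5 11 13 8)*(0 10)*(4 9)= [10, 1, 5, 3, 9, 11, 6, 7, 2, 4, 0, 13, 12, 8]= (0 10)(2 5 11 13 8)(4 9)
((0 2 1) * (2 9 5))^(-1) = (0 1 2 5 9)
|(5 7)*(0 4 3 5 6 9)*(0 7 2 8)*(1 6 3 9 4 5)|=12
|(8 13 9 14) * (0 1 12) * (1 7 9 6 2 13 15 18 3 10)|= 33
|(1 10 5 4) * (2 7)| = |(1 10 5 4)(2 7)| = 4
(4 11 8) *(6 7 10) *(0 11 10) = (0 11 8 4 10 6 7) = [11, 1, 2, 3, 10, 5, 7, 0, 4, 9, 6, 8]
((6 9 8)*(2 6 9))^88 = ((2 6)(8 9))^88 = (9)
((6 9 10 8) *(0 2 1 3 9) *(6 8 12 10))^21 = ((0 2 1 3 9 6)(10 12))^21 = (0 3)(1 6)(2 9)(10 12)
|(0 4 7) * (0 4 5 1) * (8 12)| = 6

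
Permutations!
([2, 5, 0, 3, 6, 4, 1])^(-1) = (0 2)(1 6 4 5)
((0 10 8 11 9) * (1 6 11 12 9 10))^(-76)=(0 10)(1 8)(6 12)(9 11)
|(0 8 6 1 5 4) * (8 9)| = |(0 9 8 6 1 5 4)| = 7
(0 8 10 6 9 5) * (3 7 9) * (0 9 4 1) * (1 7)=(0 8 10 6 3 1)(4 7)(5 9)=[8, 0, 2, 1, 7, 9, 3, 4, 10, 5, 6]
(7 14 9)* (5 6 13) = (5 6 13)(7 14 9) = [0, 1, 2, 3, 4, 6, 13, 14, 8, 7, 10, 11, 12, 5, 9]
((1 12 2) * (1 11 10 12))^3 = ((2 11 10 12))^3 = (2 12 10 11)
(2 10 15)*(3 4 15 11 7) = (2 10 11 7 3 4 15) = [0, 1, 10, 4, 15, 5, 6, 3, 8, 9, 11, 7, 12, 13, 14, 2]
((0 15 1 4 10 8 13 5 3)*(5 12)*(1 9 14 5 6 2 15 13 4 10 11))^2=((0 13 12 6 2 15 9 14 5 3)(1 10 8 4 11))^2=(0 12 2 9 5)(1 8 11 10 4)(3 13 6 15 14)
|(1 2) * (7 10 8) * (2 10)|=|(1 10 8 7 2)|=5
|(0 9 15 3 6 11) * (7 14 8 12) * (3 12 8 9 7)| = 9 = |(0 7 14 9 15 12 3 6 11)|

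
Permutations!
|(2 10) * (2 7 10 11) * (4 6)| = 2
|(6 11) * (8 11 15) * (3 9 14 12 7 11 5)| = |(3 9 14 12 7 11 6 15 8 5)| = 10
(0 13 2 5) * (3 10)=[13, 1, 5, 10, 4, 0, 6, 7, 8, 9, 3, 11, 12, 2]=(0 13 2 5)(3 10)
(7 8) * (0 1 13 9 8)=[1, 13, 2, 3, 4, 5, 6, 0, 7, 8, 10, 11, 12, 9]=(0 1 13 9 8 7)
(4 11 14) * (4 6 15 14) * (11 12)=(4 12 11)(6 15 14)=[0, 1, 2, 3, 12, 5, 15, 7, 8, 9, 10, 4, 11, 13, 6, 14]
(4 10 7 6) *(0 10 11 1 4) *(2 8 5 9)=(0 10 7 6)(1 4 11)(2 8 5 9)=[10, 4, 8, 3, 11, 9, 0, 6, 5, 2, 7, 1]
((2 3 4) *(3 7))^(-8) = (7)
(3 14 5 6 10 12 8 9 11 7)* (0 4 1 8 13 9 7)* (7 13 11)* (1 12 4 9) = (0 9 7 3 14 5 6 10 4 12 11)(1 8 13) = [9, 8, 2, 14, 12, 6, 10, 3, 13, 7, 4, 0, 11, 1, 5]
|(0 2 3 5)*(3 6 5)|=4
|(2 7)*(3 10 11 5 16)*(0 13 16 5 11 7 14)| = 8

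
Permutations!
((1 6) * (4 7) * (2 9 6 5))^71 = ((1 5 2 9 6)(4 7))^71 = (1 5 2 9 6)(4 7)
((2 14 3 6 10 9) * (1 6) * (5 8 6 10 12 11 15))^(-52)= ((1 10 9 2 14 3)(5 8 6 12 11 15))^(-52)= (1 9 14)(2 3 10)(5 6 11)(8 12 15)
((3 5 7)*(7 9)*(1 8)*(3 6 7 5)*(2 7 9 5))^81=((1 8)(2 7 6 9))^81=(1 8)(2 7 6 9)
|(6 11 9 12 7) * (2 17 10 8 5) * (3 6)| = 30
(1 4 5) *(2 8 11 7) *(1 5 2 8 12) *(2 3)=(1 4 3 2 12)(7 8 11)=[0, 4, 12, 2, 3, 5, 6, 8, 11, 9, 10, 7, 1]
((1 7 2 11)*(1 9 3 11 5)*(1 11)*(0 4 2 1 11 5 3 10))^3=((0 4 2 3 11 9 10)(1 7))^3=(0 3 10 2 9 4 11)(1 7)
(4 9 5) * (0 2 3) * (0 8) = (0 2 3 8)(4 9 5) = [2, 1, 3, 8, 9, 4, 6, 7, 0, 5]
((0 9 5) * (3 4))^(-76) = ((0 9 5)(3 4))^(-76) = (0 5 9)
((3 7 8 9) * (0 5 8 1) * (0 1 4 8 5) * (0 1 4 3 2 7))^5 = (0 2 4 3 9 1 7 8) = ((0 1 4 8 9 2 7 3))^5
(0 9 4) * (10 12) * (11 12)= [9, 1, 2, 3, 0, 5, 6, 7, 8, 4, 11, 12, 10]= (0 9 4)(10 11 12)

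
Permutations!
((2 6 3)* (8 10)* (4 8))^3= (10)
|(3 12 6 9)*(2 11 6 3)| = |(2 11 6 9)(3 12)| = 4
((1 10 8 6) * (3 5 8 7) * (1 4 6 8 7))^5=((1 10)(3 5 7)(4 6))^5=(1 10)(3 7 5)(4 6)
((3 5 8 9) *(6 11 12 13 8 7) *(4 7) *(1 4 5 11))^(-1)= ((1 4 7 6)(3 11 12 13 8 9))^(-1)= (1 6 7 4)(3 9 8 13 12 11)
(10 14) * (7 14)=(7 14 10)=[0, 1, 2, 3, 4, 5, 6, 14, 8, 9, 7, 11, 12, 13, 10]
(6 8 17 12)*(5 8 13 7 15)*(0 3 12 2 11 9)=(0 3 12 6 13 7 15 5 8 17 2 11 9)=[3, 1, 11, 12, 4, 8, 13, 15, 17, 0, 10, 9, 6, 7, 14, 5, 16, 2]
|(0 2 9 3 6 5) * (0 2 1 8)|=15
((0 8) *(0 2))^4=(0 8 2)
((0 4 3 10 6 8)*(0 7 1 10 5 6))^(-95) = (0 6 10 5 1 3 7 4 8) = ((0 4 3 5 6 8 7 1 10))^(-95)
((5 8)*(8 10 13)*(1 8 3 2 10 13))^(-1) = ((1 8 5 13 3 2 10))^(-1) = (1 10 2 3 13 5 8)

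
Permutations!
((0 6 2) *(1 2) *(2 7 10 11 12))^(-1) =(0 2 12 11 10 7 1 6)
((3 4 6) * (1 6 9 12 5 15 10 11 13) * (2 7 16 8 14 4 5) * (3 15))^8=(16)(1 15 11)(6 10 13)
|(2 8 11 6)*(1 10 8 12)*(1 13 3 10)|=8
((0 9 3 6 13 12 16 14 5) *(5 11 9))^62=(3 11 16 13)(6 9 14 12)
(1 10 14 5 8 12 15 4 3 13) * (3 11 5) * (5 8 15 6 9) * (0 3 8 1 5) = [3, 10, 2, 13, 11, 15, 9, 7, 12, 0, 14, 1, 6, 5, 8, 4] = (0 3 13 5 15 4 11 1 10 14 8 12 6 9)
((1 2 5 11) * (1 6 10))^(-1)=((1 2 5 11 6 10))^(-1)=(1 10 6 11 5 2)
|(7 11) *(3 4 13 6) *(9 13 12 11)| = |(3 4 12 11 7 9 13 6)| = 8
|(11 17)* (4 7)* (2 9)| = 2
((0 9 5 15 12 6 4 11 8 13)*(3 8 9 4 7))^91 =((0 4 11 9 5 15 12 6 7 3 8 13))^91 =(0 6 11 3 5 13 12 4 7 9 8 15)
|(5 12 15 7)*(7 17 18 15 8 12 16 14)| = |(5 16 14 7)(8 12)(15 17 18)| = 12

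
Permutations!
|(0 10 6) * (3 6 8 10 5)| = 4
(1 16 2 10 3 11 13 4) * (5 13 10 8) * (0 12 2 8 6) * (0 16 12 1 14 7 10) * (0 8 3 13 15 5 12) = (0 1)(2 6 16 3 11 8 12)(4 14 7 10 13)(5 15) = [1, 0, 6, 11, 14, 15, 16, 10, 12, 9, 13, 8, 2, 4, 7, 5, 3]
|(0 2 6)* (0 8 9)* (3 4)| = 10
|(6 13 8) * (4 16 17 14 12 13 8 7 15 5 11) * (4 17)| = 8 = |(4 16)(5 11 17 14 12 13 7 15)(6 8)|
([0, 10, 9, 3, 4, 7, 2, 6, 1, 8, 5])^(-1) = [0, 8, 6, 3, 4, 10, 7, 5, 9, 2, 1]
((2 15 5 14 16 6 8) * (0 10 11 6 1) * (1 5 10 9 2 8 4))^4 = ((0 9 2 15 10 11 6 4 1)(5 14 16))^4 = (0 10 1 15 4 2 6 9 11)(5 14 16)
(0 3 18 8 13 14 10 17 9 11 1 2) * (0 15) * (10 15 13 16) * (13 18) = (0 3 13 14 15)(1 2 18 8 16 10 17 9 11) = [3, 2, 18, 13, 4, 5, 6, 7, 16, 11, 17, 1, 12, 14, 15, 0, 10, 9, 8]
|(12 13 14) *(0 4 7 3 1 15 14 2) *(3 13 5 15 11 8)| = |(0 4 7 13 2)(1 11 8 3)(5 15 14 12)| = 20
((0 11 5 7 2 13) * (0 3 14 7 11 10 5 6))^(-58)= ((0 10 5 11 6)(2 13 3 14 7))^(-58)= (0 5 6 10 11)(2 3 7 13 14)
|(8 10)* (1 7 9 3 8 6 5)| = 8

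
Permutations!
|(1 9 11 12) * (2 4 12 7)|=|(1 9 11 7 2 4 12)|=7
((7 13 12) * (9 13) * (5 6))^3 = (5 6)(7 12 13 9)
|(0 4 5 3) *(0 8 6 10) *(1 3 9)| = 9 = |(0 4 5 9 1 3 8 6 10)|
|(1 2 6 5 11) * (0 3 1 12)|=|(0 3 1 2 6 5 11 12)|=8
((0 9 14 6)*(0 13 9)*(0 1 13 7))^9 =(0 13 14 7 1 9 6)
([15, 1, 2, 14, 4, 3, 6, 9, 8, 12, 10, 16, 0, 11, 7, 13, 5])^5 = (0 5 12 16 9 11 7 13 14 15 3)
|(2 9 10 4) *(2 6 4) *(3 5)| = |(2 9 10)(3 5)(4 6)| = 6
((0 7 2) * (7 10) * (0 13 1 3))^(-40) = (0 7 13 3 10 2 1)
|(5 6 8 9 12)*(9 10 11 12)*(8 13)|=7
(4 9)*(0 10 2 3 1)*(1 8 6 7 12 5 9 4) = (0 10 2 3 8 6 7 12 5 9 1) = [10, 0, 3, 8, 4, 9, 7, 12, 6, 1, 2, 11, 5]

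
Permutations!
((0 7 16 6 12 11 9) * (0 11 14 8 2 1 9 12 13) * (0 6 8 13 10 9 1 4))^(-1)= ((0 7 16 8 2 4)(6 10 9 11 12 14 13))^(-1)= (0 4 2 8 16 7)(6 13 14 12 11 9 10)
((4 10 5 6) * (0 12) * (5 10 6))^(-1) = (0 12)(4 6)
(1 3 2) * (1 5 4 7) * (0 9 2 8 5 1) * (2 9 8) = (9)(0 8 5 4 7)(1 3 2) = [8, 3, 1, 2, 7, 4, 6, 0, 5, 9]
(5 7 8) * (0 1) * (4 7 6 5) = [1, 0, 2, 3, 7, 6, 5, 8, 4] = (0 1)(4 7 8)(5 6)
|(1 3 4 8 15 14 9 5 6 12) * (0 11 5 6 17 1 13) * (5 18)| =|(0 11 18 5 17 1 3 4 8 15 14 9 6 12 13)| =15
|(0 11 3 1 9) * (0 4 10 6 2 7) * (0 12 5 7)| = 9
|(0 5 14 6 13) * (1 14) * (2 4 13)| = |(0 5 1 14 6 2 4 13)| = 8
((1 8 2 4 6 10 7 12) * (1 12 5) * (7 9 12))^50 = ((1 8 2 4 6 10 9 12 7 5))^50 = (12)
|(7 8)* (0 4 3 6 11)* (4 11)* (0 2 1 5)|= |(0 11 2 1 5)(3 6 4)(7 8)|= 30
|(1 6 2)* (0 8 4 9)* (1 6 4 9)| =6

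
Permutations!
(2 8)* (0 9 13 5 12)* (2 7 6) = (0 9 13 5 12)(2 8 7 6) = [9, 1, 8, 3, 4, 12, 2, 6, 7, 13, 10, 11, 0, 5]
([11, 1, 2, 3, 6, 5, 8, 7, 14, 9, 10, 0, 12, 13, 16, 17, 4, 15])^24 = (17)(4 16 14 8 6)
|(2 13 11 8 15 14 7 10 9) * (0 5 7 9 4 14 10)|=|(0 5 7)(2 13 11 8 15 10 4 14 9)|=9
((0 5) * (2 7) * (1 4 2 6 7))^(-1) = (0 5)(1 2 4)(6 7)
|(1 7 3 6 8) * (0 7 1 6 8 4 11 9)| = 8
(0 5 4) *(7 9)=(0 5 4)(7 9)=[5, 1, 2, 3, 0, 4, 6, 9, 8, 7]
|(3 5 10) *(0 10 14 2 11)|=7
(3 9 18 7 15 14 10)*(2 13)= (2 13)(3 9 18 7 15 14 10)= [0, 1, 13, 9, 4, 5, 6, 15, 8, 18, 3, 11, 12, 2, 10, 14, 16, 17, 7]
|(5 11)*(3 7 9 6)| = |(3 7 9 6)(5 11)| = 4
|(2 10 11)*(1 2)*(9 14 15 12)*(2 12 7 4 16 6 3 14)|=|(1 12 9 2 10 11)(3 14 15 7 4 16 6)|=42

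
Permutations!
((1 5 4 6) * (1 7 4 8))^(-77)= (1 5 8)(4 6 7)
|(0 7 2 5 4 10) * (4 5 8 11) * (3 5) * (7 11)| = 12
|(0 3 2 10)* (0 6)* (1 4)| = |(0 3 2 10 6)(1 4)| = 10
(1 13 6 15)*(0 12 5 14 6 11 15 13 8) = [12, 8, 2, 3, 4, 14, 13, 7, 0, 9, 10, 15, 5, 11, 6, 1] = (0 12 5 14 6 13 11 15 1 8)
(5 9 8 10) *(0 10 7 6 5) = (0 10)(5 9 8 7 6) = [10, 1, 2, 3, 4, 9, 5, 6, 7, 8, 0]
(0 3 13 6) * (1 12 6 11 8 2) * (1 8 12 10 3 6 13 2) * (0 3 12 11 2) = (0 6 3)(1 10 12 13 2 8) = [6, 10, 8, 0, 4, 5, 3, 7, 1, 9, 12, 11, 13, 2]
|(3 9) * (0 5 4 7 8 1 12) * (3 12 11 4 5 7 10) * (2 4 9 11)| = |(0 7 8 1 2 4 10 3 11 9 12)| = 11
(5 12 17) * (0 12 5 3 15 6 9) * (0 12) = (3 15 6 9 12 17) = [0, 1, 2, 15, 4, 5, 9, 7, 8, 12, 10, 11, 17, 13, 14, 6, 16, 3]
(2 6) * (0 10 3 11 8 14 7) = (0 10 3 11 8 14 7)(2 6) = [10, 1, 6, 11, 4, 5, 2, 0, 14, 9, 3, 8, 12, 13, 7]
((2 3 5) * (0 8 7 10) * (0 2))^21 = (10) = ((0 8 7 10 2 3 5))^21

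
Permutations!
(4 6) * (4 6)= (6)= [0, 1, 2, 3, 4, 5, 6]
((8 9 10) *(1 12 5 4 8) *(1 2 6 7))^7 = ((1 12 5 4 8 9 10 2 6 7))^7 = (1 2 8 12 6 9 5 7 10 4)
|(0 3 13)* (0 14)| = 4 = |(0 3 13 14)|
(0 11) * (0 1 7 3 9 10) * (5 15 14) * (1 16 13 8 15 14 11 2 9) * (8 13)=(0 2 9 10)(1 7 3)(5 14)(8 15 11 16)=[2, 7, 9, 1, 4, 14, 6, 3, 15, 10, 0, 16, 12, 13, 5, 11, 8]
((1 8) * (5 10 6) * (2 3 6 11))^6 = (11)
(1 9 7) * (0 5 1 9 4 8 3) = (0 5 1 4 8 3)(7 9) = [5, 4, 2, 0, 8, 1, 6, 9, 3, 7]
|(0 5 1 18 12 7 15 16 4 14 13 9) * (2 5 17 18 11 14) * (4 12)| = 44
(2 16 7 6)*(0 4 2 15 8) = [4, 1, 16, 3, 2, 5, 15, 6, 0, 9, 10, 11, 12, 13, 14, 8, 7] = (0 4 2 16 7 6 15 8)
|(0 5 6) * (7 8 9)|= |(0 5 6)(7 8 9)|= 3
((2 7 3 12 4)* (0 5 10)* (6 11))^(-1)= ((0 5 10)(2 7 3 12 4)(6 11))^(-1)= (0 10 5)(2 4 12 3 7)(6 11)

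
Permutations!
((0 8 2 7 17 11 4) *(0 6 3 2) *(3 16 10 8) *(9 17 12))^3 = (0 7 17 6 8 2 9 4 10 3 12 11 16)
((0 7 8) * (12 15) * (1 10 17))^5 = (0 8 7)(1 17 10)(12 15)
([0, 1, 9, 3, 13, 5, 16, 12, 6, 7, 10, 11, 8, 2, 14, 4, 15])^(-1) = [0, 1, 13, 3, 15, 5, 8, 9, 12, 2, 10, 11, 7, 4, 14, 16, 6]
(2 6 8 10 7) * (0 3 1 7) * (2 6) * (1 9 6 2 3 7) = (0 7 2 3 9 6 8 10) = [7, 1, 3, 9, 4, 5, 8, 2, 10, 6, 0]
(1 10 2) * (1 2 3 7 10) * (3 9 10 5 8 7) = (5 8 7)(9 10) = [0, 1, 2, 3, 4, 8, 6, 5, 7, 10, 9]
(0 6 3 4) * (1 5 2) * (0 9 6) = (1 5 2)(3 4 9 6) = [0, 5, 1, 4, 9, 2, 3, 7, 8, 6]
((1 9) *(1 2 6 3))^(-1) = ((1 9 2 6 3))^(-1) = (1 3 6 2 9)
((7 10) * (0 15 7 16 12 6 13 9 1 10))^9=(1 16 6 9 10 12 13)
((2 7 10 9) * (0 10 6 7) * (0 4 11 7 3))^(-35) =(0 10 9 2 4 11 7 6 3)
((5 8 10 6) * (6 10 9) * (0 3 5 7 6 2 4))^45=((10)(0 3 5 8 9 2 4)(6 7))^45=(10)(0 8 4 5 2 3 9)(6 7)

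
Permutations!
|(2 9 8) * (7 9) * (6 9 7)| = |(2 6 9 8)| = 4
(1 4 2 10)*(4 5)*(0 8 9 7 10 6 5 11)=(0 8 9 7 10 1 11)(2 6 5 4)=[8, 11, 6, 3, 2, 4, 5, 10, 9, 7, 1, 0]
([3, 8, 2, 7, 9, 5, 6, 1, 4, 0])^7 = [0, 1, 2, 3, 4, 5, 6, 7, 8, 9]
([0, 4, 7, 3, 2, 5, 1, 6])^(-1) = [0, 6, 4, 3, 1, 5, 7, 2]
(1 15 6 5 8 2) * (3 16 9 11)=(1 15 6 5 8 2)(3 16 9 11)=[0, 15, 1, 16, 4, 8, 5, 7, 2, 11, 10, 3, 12, 13, 14, 6, 9]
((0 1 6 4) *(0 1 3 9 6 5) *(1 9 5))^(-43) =(0 5 3)(4 6 9)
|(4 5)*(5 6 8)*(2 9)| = 4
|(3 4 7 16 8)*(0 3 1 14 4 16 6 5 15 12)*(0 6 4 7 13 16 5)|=42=|(0 3 5 15 12 6)(1 14 7 4 13 16 8)|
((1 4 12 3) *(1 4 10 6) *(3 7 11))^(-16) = ((1 10 6)(3 4 12 7 11))^(-16) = (1 6 10)(3 11 7 12 4)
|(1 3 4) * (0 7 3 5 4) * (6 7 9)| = |(0 9 6 7 3)(1 5 4)| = 15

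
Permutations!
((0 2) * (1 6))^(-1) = (0 2)(1 6)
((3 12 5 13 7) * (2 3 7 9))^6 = (13)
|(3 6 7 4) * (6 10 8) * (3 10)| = |(4 10 8 6 7)| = 5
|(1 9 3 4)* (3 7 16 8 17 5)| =9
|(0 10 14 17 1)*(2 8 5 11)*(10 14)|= |(0 14 17 1)(2 8 5 11)|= 4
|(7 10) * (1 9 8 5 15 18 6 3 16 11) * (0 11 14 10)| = |(0 11 1 9 8 5 15 18 6 3 16 14 10 7)| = 14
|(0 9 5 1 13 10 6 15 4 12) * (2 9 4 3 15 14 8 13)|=60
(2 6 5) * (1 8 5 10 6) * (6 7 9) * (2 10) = (1 8 5 10 7 9 6 2) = [0, 8, 1, 3, 4, 10, 2, 9, 5, 6, 7]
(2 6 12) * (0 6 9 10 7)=(0 6 12 2 9 10 7)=[6, 1, 9, 3, 4, 5, 12, 0, 8, 10, 7, 11, 2]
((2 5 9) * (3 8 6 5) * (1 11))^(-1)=(1 11)(2 9 5 6 8 3)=((1 11)(2 3 8 6 5 9))^(-1)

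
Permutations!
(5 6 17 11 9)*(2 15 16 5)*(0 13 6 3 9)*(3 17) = [13, 1, 15, 9, 4, 17, 3, 7, 8, 2, 10, 0, 12, 6, 14, 16, 5, 11] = (0 13 6 3 9 2 15 16 5 17 11)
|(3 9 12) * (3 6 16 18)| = 6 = |(3 9 12 6 16 18)|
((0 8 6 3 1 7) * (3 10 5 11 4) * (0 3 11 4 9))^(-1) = (0 9 11 4 5 10 6 8)(1 3 7)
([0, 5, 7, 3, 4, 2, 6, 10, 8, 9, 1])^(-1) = (1 10 7 2 5)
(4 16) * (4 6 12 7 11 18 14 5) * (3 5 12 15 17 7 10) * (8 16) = [0, 1, 2, 5, 8, 4, 15, 11, 16, 9, 3, 18, 10, 13, 12, 17, 6, 7, 14] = (3 5 4 8 16 6 15 17 7 11 18 14 12 10)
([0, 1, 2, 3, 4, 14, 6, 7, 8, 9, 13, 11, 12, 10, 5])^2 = (14)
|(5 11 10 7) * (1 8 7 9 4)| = 8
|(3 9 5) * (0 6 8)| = |(0 6 8)(3 9 5)| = 3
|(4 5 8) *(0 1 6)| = 3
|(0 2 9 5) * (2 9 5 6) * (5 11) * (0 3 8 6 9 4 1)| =6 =|(0 4 1)(2 11 5 3 8 6)|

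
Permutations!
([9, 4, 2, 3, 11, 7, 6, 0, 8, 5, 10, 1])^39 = (11)(0 7 5 9)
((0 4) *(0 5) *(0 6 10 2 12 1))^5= ((0 4 5 6 10 2 12 1))^5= (0 2 5 1 10 4 12 6)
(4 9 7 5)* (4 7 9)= (9)(5 7)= [0, 1, 2, 3, 4, 7, 6, 5, 8, 9]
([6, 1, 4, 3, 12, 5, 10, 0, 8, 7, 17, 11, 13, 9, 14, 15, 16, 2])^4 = [2, 1, 9, 3, 7, 5, 4, 17, 8, 10, 12, 11, 0, 6, 14, 15, 16, 13]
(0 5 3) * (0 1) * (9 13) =(0 5 3 1)(9 13) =[5, 0, 2, 1, 4, 3, 6, 7, 8, 13, 10, 11, 12, 9]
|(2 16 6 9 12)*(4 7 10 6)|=|(2 16 4 7 10 6 9 12)|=8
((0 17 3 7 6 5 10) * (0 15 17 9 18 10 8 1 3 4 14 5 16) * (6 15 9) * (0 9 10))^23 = ((0 6 16 9 18)(1 3 7 15 17 4 14 5 8))^23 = (0 9 6 18 16)(1 4 3 14 7 5 15 8 17)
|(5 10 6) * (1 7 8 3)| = |(1 7 8 3)(5 10 6)| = 12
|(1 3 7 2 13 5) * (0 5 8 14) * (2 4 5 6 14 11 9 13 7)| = 12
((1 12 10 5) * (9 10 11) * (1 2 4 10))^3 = (1 9 11 12)(2 5 10 4)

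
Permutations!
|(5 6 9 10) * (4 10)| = 5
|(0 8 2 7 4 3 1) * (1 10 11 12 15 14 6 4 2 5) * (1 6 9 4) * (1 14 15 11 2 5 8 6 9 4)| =22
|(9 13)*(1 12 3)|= |(1 12 3)(9 13)|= 6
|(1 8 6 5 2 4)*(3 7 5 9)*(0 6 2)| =12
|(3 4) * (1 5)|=|(1 5)(3 4)|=2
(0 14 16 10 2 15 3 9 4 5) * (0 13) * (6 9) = (0 14 16 10 2 15 3 6 9 4 5 13) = [14, 1, 15, 6, 5, 13, 9, 7, 8, 4, 2, 11, 12, 0, 16, 3, 10]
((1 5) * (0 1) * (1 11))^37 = ((0 11 1 5))^37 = (0 11 1 5)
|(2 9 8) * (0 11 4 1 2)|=7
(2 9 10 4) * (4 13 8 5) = (2 9 10 13 8 5 4) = [0, 1, 9, 3, 2, 4, 6, 7, 5, 10, 13, 11, 12, 8]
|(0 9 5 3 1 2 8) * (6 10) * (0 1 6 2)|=9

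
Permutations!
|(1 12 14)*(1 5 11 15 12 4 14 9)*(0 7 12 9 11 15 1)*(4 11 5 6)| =6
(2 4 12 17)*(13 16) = [0, 1, 4, 3, 12, 5, 6, 7, 8, 9, 10, 11, 17, 16, 14, 15, 13, 2] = (2 4 12 17)(13 16)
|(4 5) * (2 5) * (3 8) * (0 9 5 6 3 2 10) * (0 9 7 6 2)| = 20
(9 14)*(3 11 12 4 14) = (3 11 12 4 14 9) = [0, 1, 2, 11, 14, 5, 6, 7, 8, 3, 10, 12, 4, 13, 9]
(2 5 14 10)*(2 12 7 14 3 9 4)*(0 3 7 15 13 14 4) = (0 3 9)(2 5 7 4)(10 12 15 13 14) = [3, 1, 5, 9, 2, 7, 6, 4, 8, 0, 12, 11, 15, 14, 10, 13]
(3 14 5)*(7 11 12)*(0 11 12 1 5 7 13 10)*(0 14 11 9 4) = (0 9 4)(1 5 3 11)(7 12 13 10 14) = [9, 5, 2, 11, 0, 3, 6, 12, 8, 4, 14, 1, 13, 10, 7]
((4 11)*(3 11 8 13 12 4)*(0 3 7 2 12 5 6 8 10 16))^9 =(16)(5 6 8 13)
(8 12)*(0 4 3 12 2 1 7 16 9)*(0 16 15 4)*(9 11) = (1 7 15 4 3 12 8 2)(9 16 11) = [0, 7, 1, 12, 3, 5, 6, 15, 2, 16, 10, 9, 8, 13, 14, 4, 11]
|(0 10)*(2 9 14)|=6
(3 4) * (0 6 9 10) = [6, 1, 2, 4, 3, 5, 9, 7, 8, 10, 0] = (0 6 9 10)(3 4)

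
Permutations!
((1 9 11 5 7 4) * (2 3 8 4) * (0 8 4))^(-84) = ((0 8)(1 9 11 5 7 2 3 4))^(-84) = (1 7)(2 9)(3 11)(4 5)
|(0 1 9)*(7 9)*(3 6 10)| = |(0 1 7 9)(3 6 10)| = 12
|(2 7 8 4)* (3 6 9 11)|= |(2 7 8 4)(3 6 9 11)|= 4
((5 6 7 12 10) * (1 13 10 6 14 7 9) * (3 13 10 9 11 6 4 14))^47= (1 9 13 3 5 10)(4 12 7 14)(6 11)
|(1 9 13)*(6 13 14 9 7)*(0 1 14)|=|(0 1 7 6 13 14 9)|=7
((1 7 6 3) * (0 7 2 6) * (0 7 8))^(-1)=((0 8)(1 2 6 3))^(-1)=(0 8)(1 3 6 2)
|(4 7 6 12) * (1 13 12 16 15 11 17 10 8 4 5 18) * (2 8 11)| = 105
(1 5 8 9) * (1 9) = (9)(1 5 8) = [0, 5, 2, 3, 4, 8, 6, 7, 1, 9]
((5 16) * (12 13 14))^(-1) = (5 16)(12 14 13)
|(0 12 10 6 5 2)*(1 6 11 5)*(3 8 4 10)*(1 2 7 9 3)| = 40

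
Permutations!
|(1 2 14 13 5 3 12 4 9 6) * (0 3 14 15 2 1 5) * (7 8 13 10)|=12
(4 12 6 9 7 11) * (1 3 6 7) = (1 3 6 9)(4 12 7 11) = [0, 3, 2, 6, 12, 5, 9, 11, 8, 1, 10, 4, 7]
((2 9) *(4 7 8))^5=(2 9)(4 8 7)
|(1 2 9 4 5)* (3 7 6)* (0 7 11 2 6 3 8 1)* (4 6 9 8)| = 11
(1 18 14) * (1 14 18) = [0, 1, 2, 3, 4, 5, 6, 7, 8, 9, 10, 11, 12, 13, 14, 15, 16, 17, 18] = (18)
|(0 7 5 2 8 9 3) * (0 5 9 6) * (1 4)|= 8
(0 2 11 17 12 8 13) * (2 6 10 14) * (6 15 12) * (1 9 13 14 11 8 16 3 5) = (0 15 12 16 3 5 1 9 13)(2 8 14)(6 10 11 17) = [15, 9, 8, 5, 4, 1, 10, 7, 14, 13, 11, 17, 16, 0, 2, 12, 3, 6]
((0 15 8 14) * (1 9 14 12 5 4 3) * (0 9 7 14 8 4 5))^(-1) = (0 12 8 9 14 7 1 3 4 15)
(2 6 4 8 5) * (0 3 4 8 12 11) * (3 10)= (0 10 3 4 12 11)(2 6 8 5)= [10, 1, 6, 4, 12, 2, 8, 7, 5, 9, 3, 0, 11]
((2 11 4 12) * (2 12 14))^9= ((2 11 4 14))^9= (2 11 4 14)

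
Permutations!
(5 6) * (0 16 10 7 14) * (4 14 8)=(0 16 10 7 8 4 14)(5 6)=[16, 1, 2, 3, 14, 6, 5, 8, 4, 9, 7, 11, 12, 13, 0, 15, 10]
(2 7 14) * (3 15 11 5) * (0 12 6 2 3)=[12, 1, 7, 15, 4, 0, 2, 14, 8, 9, 10, 5, 6, 13, 3, 11]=(0 12 6 2 7 14 3 15 11 5)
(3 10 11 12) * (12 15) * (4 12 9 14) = (3 10 11 15 9 14 4 12) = [0, 1, 2, 10, 12, 5, 6, 7, 8, 14, 11, 15, 3, 13, 4, 9]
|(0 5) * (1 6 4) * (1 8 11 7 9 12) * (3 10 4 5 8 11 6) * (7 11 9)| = |(0 8 6 5)(1 3 10 4 9 12)| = 12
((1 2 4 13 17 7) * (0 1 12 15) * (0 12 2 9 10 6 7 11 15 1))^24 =((1 9 10 6 7 2 4 13 17 11 15 12))^24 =(17)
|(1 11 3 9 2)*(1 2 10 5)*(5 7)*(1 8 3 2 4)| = |(1 11 2 4)(3 9 10 7 5 8)| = 12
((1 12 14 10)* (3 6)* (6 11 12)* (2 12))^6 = ((1 6 3 11 2 12 14 10))^6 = (1 14 2 3)(6 10 12 11)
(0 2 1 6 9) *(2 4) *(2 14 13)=(0 4 14 13 2 1 6 9)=[4, 6, 1, 3, 14, 5, 9, 7, 8, 0, 10, 11, 12, 2, 13]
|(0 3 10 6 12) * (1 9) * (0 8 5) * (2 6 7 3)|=|(0 2 6 12 8 5)(1 9)(3 10 7)|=6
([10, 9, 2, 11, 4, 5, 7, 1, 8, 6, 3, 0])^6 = [3, 6, 2, 0, 4, 5, 1, 9, 8, 7, 11, 10]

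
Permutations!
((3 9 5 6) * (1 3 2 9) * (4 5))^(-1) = (1 3)(2 6 5 4 9)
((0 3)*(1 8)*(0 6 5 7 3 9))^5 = (0 9)(1 8)(3 6 5 7)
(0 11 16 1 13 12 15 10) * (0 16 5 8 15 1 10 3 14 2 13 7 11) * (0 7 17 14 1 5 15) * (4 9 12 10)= (0 7 11 15 3 1 17 14 2 13 10 16 4 9 12 5 8)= [7, 17, 13, 1, 9, 8, 6, 11, 0, 12, 16, 15, 5, 10, 2, 3, 4, 14]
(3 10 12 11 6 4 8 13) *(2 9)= (2 9)(3 10 12 11 6 4 8 13)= [0, 1, 9, 10, 8, 5, 4, 7, 13, 2, 12, 6, 11, 3]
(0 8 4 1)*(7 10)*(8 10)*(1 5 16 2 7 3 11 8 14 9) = (0 10 3 11 8 4 5 16 2 7 14 9 1) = [10, 0, 7, 11, 5, 16, 6, 14, 4, 1, 3, 8, 12, 13, 9, 15, 2]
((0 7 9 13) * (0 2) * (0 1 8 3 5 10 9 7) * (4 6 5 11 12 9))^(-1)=(1 2 13 9 12 11 3 8)(4 10 5 6)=((1 8 3 11 12 9 13 2)(4 6 5 10))^(-1)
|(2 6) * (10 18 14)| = |(2 6)(10 18 14)| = 6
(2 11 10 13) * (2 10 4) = (2 11 4)(10 13) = [0, 1, 11, 3, 2, 5, 6, 7, 8, 9, 13, 4, 12, 10]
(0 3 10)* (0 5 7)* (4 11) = (0 3 10 5 7)(4 11) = [3, 1, 2, 10, 11, 7, 6, 0, 8, 9, 5, 4]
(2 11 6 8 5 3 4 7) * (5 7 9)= (2 11 6 8 7)(3 4 9 5)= [0, 1, 11, 4, 9, 3, 8, 2, 7, 5, 10, 6]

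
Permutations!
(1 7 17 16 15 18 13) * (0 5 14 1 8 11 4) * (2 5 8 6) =[8, 7, 5, 3, 0, 14, 2, 17, 11, 9, 10, 4, 12, 6, 1, 18, 15, 16, 13] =(0 8 11 4)(1 7 17 16 15 18 13 6 2 5 14)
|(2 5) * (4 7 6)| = 6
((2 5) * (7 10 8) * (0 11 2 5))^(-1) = (0 2 11)(7 8 10)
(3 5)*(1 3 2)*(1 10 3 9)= [0, 9, 10, 5, 4, 2, 6, 7, 8, 1, 3]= (1 9)(2 10 3 5)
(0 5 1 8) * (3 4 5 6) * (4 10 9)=(0 6 3 10 9 4 5 1 8)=[6, 8, 2, 10, 5, 1, 3, 7, 0, 4, 9]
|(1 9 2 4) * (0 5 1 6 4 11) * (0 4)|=8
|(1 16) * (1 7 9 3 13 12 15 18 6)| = 10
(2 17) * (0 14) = [14, 1, 17, 3, 4, 5, 6, 7, 8, 9, 10, 11, 12, 13, 0, 15, 16, 2] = (0 14)(2 17)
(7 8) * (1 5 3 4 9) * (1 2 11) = [0, 5, 11, 4, 9, 3, 6, 8, 7, 2, 10, 1] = (1 5 3 4 9 2 11)(7 8)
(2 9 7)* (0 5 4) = [5, 1, 9, 3, 0, 4, 6, 2, 8, 7] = (0 5 4)(2 9 7)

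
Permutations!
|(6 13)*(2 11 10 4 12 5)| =6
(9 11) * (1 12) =(1 12)(9 11) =[0, 12, 2, 3, 4, 5, 6, 7, 8, 11, 10, 9, 1]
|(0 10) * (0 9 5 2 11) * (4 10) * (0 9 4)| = |(2 11 9 5)(4 10)| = 4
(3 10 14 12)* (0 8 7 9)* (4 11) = (0 8 7 9)(3 10 14 12)(4 11) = [8, 1, 2, 10, 11, 5, 6, 9, 7, 0, 14, 4, 3, 13, 12]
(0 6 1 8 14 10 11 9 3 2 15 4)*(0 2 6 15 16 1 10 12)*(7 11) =(0 15 4 2 16 1 8 14 12)(3 6 10 7 11 9) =[15, 8, 16, 6, 2, 5, 10, 11, 14, 3, 7, 9, 0, 13, 12, 4, 1]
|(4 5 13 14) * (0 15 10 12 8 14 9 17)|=|(0 15 10 12 8 14 4 5 13 9 17)|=11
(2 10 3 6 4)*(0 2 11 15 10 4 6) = [2, 1, 4, 0, 11, 5, 6, 7, 8, 9, 3, 15, 12, 13, 14, 10] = (0 2 4 11 15 10 3)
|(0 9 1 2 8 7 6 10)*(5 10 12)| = 10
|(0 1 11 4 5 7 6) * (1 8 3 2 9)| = 11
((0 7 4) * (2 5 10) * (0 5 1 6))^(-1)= (0 6 1 2 10 5 4 7)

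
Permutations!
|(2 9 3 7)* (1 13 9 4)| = 7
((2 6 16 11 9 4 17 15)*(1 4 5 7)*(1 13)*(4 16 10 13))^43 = (1 5 15 13 9 17 10 11 4 6 16 7 2)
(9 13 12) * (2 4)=(2 4)(9 13 12)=[0, 1, 4, 3, 2, 5, 6, 7, 8, 13, 10, 11, 9, 12]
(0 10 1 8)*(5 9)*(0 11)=(0 10 1 8 11)(5 9)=[10, 8, 2, 3, 4, 9, 6, 7, 11, 5, 1, 0]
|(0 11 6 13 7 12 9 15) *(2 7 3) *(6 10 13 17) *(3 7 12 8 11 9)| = |(0 9 15)(2 12 3)(6 17)(7 8 11 10 13)| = 30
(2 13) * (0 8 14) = (0 8 14)(2 13) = [8, 1, 13, 3, 4, 5, 6, 7, 14, 9, 10, 11, 12, 2, 0]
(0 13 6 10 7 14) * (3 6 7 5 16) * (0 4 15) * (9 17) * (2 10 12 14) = (0 13 7 2 10 5 16 3 6 12 14 4 15)(9 17) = [13, 1, 10, 6, 15, 16, 12, 2, 8, 17, 5, 11, 14, 7, 4, 0, 3, 9]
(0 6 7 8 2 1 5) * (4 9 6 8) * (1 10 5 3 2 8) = (0 1 3 2 10 5)(4 9 6 7) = [1, 3, 10, 2, 9, 0, 7, 4, 8, 6, 5]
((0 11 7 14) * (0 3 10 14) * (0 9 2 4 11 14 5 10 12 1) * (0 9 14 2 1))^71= (0 12 3 14 7 11 4 2)(1 9)(5 10)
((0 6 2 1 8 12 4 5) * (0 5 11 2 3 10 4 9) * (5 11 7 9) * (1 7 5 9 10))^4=((0 6 3 1 8 12 9)(2 7 10 4 5 11))^4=(0 8 6 12 3 9 1)(2 5 10)(4 7 11)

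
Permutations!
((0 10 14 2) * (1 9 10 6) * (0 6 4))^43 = (0 4)(1 9 10 14 2 6)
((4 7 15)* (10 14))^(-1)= ((4 7 15)(10 14))^(-1)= (4 15 7)(10 14)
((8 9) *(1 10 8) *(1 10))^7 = ((8 9 10))^7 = (8 9 10)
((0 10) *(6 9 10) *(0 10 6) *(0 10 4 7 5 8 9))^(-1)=(0 6 9 8 5 7 4 10)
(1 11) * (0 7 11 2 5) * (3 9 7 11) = [11, 2, 5, 9, 4, 0, 6, 3, 8, 7, 10, 1] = (0 11 1 2 5)(3 9 7)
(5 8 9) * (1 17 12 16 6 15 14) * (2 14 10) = [0, 17, 14, 3, 4, 8, 15, 7, 9, 5, 2, 11, 16, 13, 1, 10, 6, 12] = (1 17 12 16 6 15 10 2 14)(5 8 9)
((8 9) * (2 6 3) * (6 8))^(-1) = (2 3 6 9 8) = ((2 8 9 6 3))^(-1)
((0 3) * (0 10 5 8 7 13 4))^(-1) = (0 4 13 7 8 5 10 3)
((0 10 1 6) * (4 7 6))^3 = ((0 10 1 4 7 6))^3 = (0 4)(1 6)(7 10)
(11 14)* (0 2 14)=[2, 1, 14, 3, 4, 5, 6, 7, 8, 9, 10, 0, 12, 13, 11]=(0 2 14 11)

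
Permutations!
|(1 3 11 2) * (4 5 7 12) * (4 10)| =|(1 3 11 2)(4 5 7 12 10)| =20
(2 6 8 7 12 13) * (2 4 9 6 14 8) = [0, 1, 14, 3, 9, 5, 2, 12, 7, 6, 10, 11, 13, 4, 8] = (2 14 8 7 12 13 4 9 6)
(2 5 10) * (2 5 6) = (2 6)(5 10) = [0, 1, 6, 3, 4, 10, 2, 7, 8, 9, 5]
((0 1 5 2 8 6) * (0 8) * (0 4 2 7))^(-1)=((0 1 5 7)(2 4)(6 8))^(-1)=(0 7 5 1)(2 4)(6 8)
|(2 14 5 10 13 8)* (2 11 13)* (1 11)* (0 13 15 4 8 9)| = 60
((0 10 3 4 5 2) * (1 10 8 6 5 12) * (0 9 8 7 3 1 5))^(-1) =((0 7 3 4 12 5 2 9 8 6)(1 10))^(-1) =(0 6 8 9 2 5 12 4 3 7)(1 10)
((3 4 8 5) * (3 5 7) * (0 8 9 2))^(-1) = (0 2 9 4 3 7 8)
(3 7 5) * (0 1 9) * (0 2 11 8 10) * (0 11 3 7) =[1, 9, 3, 0, 4, 7, 6, 5, 10, 2, 11, 8] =(0 1 9 2 3)(5 7)(8 10 11)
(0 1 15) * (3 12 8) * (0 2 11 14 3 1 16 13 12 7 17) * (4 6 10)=(0 16 13 12 8 1 15 2 11 14 3 7 17)(4 6 10)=[16, 15, 11, 7, 6, 5, 10, 17, 1, 9, 4, 14, 8, 12, 3, 2, 13, 0]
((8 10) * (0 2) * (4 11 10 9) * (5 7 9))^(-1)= (0 2)(4 9 7 5 8 10 11)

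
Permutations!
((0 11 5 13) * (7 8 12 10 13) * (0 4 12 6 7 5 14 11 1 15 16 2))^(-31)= (0 2 16 15 1)(4 12 10 13)(6 8 7)(11 14)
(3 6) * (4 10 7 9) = (3 6)(4 10 7 9) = [0, 1, 2, 6, 10, 5, 3, 9, 8, 4, 7]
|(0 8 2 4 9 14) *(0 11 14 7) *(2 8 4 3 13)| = 12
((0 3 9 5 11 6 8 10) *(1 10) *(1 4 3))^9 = (3 5 6 4 9 11 8)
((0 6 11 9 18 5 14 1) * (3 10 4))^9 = (0 6 11 9 18 5 14 1)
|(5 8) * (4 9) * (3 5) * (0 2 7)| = 6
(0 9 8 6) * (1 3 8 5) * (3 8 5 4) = [9, 8, 2, 5, 3, 1, 0, 7, 6, 4] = (0 9 4 3 5 1 8 6)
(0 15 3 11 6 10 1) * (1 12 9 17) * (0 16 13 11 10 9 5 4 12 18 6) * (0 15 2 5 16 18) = (0 2 5 4 12 16 13 11 15 3 10)(1 18 6 9 17) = [2, 18, 5, 10, 12, 4, 9, 7, 8, 17, 0, 15, 16, 11, 14, 3, 13, 1, 6]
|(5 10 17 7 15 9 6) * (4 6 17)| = |(4 6 5 10)(7 15 9 17)| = 4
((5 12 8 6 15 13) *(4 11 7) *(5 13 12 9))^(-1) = (4 7 11)(5 9)(6 8 12 15)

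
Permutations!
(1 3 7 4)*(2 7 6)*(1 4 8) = (1 3 6 2 7 8) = [0, 3, 7, 6, 4, 5, 2, 8, 1]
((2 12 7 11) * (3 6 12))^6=(12)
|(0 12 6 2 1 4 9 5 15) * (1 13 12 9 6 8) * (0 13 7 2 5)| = 8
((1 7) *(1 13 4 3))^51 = (1 7 13 4 3) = ((1 7 13 4 3))^51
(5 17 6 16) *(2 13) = [0, 1, 13, 3, 4, 17, 16, 7, 8, 9, 10, 11, 12, 2, 14, 15, 5, 6] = (2 13)(5 17 6 16)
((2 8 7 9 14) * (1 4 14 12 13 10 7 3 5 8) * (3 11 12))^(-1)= (1 2 14 4)(3 9 7 10 13 12 11 8 5)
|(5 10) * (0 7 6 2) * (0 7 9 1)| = 6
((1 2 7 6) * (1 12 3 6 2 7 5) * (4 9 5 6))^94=((1 7 2 6 12 3 4 9 5))^94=(1 12 5 6 9 2 4 7 3)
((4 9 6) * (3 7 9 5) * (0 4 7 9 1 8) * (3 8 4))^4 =(0 7 8 6 5 9 4 3 1)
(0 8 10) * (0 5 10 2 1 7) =(0 8 2 1 7)(5 10) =[8, 7, 1, 3, 4, 10, 6, 0, 2, 9, 5]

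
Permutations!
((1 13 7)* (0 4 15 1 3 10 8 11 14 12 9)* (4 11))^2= (0 14 9 11 12)(1 7 10 4)(3 8 15 13)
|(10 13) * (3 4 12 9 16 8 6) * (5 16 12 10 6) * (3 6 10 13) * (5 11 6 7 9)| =8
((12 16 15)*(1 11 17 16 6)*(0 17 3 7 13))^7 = (0 11 15 13 1 16 7 6 17 3 12)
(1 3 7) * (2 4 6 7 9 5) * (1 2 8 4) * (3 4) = [0, 4, 1, 9, 6, 8, 7, 2, 3, 5] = (1 4 6 7 2)(3 9 5 8)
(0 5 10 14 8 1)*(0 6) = (0 5 10 14 8 1 6) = [5, 6, 2, 3, 4, 10, 0, 7, 1, 9, 14, 11, 12, 13, 8]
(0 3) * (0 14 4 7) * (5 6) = (0 3 14 4 7)(5 6) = [3, 1, 2, 14, 7, 6, 5, 0, 8, 9, 10, 11, 12, 13, 4]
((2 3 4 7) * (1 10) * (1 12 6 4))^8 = ((1 10 12 6 4 7 2 3))^8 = (12)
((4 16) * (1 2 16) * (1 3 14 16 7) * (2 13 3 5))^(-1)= (1 7 2 5 4 16 14 3 13)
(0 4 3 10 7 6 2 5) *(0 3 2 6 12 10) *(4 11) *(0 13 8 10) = (0 11 4 2 5 3 13 8 10 7 12) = [11, 1, 5, 13, 2, 3, 6, 12, 10, 9, 7, 4, 0, 8]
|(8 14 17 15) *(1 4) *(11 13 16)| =|(1 4)(8 14 17 15)(11 13 16)| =12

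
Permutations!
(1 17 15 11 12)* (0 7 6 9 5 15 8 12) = [7, 17, 2, 3, 4, 15, 9, 6, 12, 5, 10, 0, 1, 13, 14, 11, 16, 8] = (0 7 6 9 5 15 11)(1 17 8 12)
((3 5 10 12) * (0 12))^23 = ((0 12 3 5 10))^23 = (0 5 12 10 3)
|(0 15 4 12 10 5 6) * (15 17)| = |(0 17 15 4 12 10 5 6)| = 8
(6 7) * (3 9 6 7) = (3 9 6) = [0, 1, 2, 9, 4, 5, 3, 7, 8, 6]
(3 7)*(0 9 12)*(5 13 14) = (0 9 12)(3 7)(5 13 14) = [9, 1, 2, 7, 4, 13, 6, 3, 8, 12, 10, 11, 0, 14, 5]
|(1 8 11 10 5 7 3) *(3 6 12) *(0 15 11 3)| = 24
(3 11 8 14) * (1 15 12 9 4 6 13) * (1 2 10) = (1 15 12 9 4 6 13 2 10)(3 11 8 14) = [0, 15, 10, 11, 6, 5, 13, 7, 14, 4, 1, 8, 9, 2, 3, 12]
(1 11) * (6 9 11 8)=(1 8 6 9 11)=[0, 8, 2, 3, 4, 5, 9, 7, 6, 11, 10, 1]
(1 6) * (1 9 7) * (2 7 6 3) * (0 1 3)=(0 1)(2 7 3)(6 9)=[1, 0, 7, 2, 4, 5, 9, 3, 8, 6]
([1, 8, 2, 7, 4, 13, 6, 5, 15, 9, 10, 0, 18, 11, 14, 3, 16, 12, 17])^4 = [3, 7, 2, 11, 4, 1, 6, 0, 5, 9, 10, 15, 18, 8, 14, 13, 16, 12, 17]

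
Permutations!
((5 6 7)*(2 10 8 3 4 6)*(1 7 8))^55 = ((1 7 5 2 10)(3 4 6 8))^55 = (10)(3 8 6 4)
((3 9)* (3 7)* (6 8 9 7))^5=(3 7)(6 9 8)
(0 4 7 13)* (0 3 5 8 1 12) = (0 4 7 13 3 5 8 1 12) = [4, 12, 2, 5, 7, 8, 6, 13, 1, 9, 10, 11, 0, 3]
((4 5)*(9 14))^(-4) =(14)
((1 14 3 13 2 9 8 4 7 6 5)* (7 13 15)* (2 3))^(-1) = (1 5 6 7 15 3 13 4 8 9 2 14)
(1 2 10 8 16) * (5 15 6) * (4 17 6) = (1 2 10 8 16)(4 17 6 5 15) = [0, 2, 10, 3, 17, 15, 5, 7, 16, 9, 8, 11, 12, 13, 14, 4, 1, 6]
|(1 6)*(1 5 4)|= 4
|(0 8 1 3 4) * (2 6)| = 10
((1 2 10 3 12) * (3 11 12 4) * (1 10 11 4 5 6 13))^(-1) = ((1 2 11 12 10 4 3 5 6 13))^(-1) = (1 13 6 5 3 4 10 12 11 2)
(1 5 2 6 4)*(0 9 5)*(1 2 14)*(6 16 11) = (0 9 5 14 1)(2 16 11 6 4) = [9, 0, 16, 3, 2, 14, 4, 7, 8, 5, 10, 6, 12, 13, 1, 15, 11]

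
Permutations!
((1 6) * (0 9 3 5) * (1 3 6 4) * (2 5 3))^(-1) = (0 5 2 6 9)(1 4)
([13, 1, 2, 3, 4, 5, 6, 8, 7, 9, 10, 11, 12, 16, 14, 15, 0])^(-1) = (0 16 13)(7 8)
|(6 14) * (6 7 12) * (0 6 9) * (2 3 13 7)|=|(0 6 14 2 3 13 7 12 9)|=9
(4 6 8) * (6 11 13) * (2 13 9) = (2 13 6 8 4 11 9) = [0, 1, 13, 3, 11, 5, 8, 7, 4, 2, 10, 9, 12, 6]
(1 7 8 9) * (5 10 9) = [0, 7, 2, 3, 4, 10, 6, 8, 5, 1, 9] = (1 7 8 5 10 9)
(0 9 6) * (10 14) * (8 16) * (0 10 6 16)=[9, 1, 2, 3, 4, 5, 10, 7, 0, 16, 14, 11, 12, 13, 6, 15, 8]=(0 9 16 8)(6 10 14)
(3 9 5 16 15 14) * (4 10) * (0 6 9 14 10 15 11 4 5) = (0 6 9)(3 14)(4 15 10 5 16 11) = [6, 1, 2, 14, 15, 16, 9, 7, 8, 0, 5, 4, 12, 13, 3, 10, 11]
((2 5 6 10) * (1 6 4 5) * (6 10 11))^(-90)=(11)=((1 10 2)(4 5)(6 11))^(-90)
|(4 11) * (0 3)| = 2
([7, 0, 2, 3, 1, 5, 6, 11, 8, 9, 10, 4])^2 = [11, 7, 2, 3, 0, 5, 6, 4, 8, 9, 10, 1]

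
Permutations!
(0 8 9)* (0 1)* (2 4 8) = (0 2 4 8 9 1) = [2, 0, 4, 3, 8, 5, 6, 7, 9, 1]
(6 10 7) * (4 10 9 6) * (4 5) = [0, 1, 2, 3, 10, 4, 9, 5, 8, 6, 7] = (4 10 7 5)(6 9)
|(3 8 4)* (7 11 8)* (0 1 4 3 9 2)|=20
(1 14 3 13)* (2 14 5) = (1 5 2 14 3 13) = [0, 5, 14, 13, 4, 2, 6, 7, 8, 9, 10, 11, 12, 1, 3]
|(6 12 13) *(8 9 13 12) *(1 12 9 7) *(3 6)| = 8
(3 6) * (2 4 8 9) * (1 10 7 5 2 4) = [0, 10, 1, 6, 8, 2, 3, 5, 9, 4, 7] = (1 10 7 5 2)(3 6)(4 8 9)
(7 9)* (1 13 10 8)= (1 13 10 8)(7 9)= [0, 13, 2, 3, 4, 5, 6, 9, 1, 7, 8, 11, 12, 10]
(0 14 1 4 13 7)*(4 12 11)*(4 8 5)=(0 14 1 12 11 8 5 4 13 7)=[14, 12, 2, 3, 13, 4, 6, 0, 5, 9, 10, 8, 11, 7, 1]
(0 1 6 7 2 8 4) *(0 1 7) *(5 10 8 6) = (0 7 2 6)(1 5 10 8 4) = [7, 5, 6, 3, 1, 10, 0, 2, 4, 9, 8]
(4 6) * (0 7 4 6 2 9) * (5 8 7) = (0 5 8 7 4 2 9) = [5, 1, 9, 3, 2, 8, 6, 4, 7, 0]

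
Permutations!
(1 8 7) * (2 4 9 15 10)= [0, 8, 4, 3, 9, 5, 6, 1, 7, 15, 2, 11, 12, 13, 14, 10]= (1 8 7)(2 4 9 15 10)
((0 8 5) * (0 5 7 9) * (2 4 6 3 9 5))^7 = ((0 8 7 5 2 4 6 3 9))^7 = (0 3 4 5 8 9 6 2 7)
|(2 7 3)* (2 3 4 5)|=|(2 7 4 5)|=4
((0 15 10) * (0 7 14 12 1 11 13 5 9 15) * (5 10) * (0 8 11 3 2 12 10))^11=((0 8 11 13)(1 3 2 12)(5 9 15)(7 14 10))^11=(0 13 11 8)(1 12 2 3)(5 15 9)(7 10 14)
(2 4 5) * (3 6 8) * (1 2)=(1 2 4 5)(3 6 8)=[0, 2, 4, 6, 5, 1, 8, 7, 3]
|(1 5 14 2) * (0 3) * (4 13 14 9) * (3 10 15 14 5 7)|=8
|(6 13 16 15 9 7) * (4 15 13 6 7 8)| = |(4 15 9 8)(13 16)| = 4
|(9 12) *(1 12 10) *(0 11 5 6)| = 4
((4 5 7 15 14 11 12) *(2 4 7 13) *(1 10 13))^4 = ((1 10 13 2 4 5)(7 15 14 11 12))^4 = (1 4 13)(2 10 5)(7 12 11 14 15)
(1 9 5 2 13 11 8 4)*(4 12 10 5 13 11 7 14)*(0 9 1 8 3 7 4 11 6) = (0 9 13 4 8 12 10 5 2 6)(3 7 14 11) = [9, 1, 6, 7, 8, 2, 0, 14, 12, 13, 5, 3, 10, 4, 11]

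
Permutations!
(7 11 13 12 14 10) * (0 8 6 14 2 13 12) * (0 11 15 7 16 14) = (0 8 6)(2 13 11 12)(7 15)(10 16 14) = [8, 1, 13, 3, 4, 5, 0, 15, 6, 9, 16, 12, 2, 11, 10, 7, 14]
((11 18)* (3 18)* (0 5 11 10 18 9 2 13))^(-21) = (10 18) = ((0 5 11 3 9 2 13)(10 18))^(-21)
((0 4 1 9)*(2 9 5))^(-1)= ((0 4 1 5 2 9))^(-1)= (0 9 2 5 1 4)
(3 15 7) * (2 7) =(2 7 3 15) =[0, 1, 7, 15, 4, 5, 6, 3, 8, 9, 10, 11, 12, 13, 14, 2]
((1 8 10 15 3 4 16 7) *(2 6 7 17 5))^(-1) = ((1 8 10 15 3 4 16 17 5 2 6 7))^(-1) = (1 7 6 2 5 17 16 4 3 15 10 8)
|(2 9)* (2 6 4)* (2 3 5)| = |(2 9 6 4 3 5)| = 6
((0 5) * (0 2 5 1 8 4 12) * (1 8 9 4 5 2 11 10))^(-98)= (0 8 5 11 10 1 9 4 12)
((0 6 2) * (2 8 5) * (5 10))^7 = ((0 6 8 10 5 2))^7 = (0 6 8 10 5 2)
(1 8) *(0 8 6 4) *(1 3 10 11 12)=(0 8 3 10 11 12 1 6 4)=[8, 6, 2, 10, 0, 5, 4, 7, 3, 9, 11, 12, 1]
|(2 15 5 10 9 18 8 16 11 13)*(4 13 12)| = 12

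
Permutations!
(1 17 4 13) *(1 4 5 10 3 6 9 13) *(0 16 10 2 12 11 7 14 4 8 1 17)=(0 16 10 3 6 9 13 8 1)(2 12 11 7 14 4 17 5)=[16, 0, 12, 6, 17, 2, 9, 14, 1, 13, 3, 7, 11, 8, 4, 15, 10, 5]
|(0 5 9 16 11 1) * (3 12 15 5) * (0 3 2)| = |(0 2)(1 3 12 15 5 9 16 11)| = 8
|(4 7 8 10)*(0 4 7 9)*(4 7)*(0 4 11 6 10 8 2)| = |(0 7 2)(4 9)(6 10 11)| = 6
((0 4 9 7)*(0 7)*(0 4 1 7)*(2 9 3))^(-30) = ((0 1 7)(2 9 4 3))^(-30) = (2 4)(3 9)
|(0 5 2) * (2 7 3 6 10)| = 7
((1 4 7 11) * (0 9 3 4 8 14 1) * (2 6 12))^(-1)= (0 11 7 4 3 9)(1 14 8)(2 12 6)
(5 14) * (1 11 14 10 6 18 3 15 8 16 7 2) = (1 11 14 5 10 6 18 3 15 8 16 7 2) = [0, 11, 1, 15, 4, 10, 18, 2, 16, 9, 6, 14, 12, 13, 5, 8, 7, 17, 3]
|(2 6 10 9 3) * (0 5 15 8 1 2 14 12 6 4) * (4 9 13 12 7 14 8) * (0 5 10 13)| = 30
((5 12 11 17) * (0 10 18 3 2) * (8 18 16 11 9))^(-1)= (0 2 3 18 8 9 12 5 17 11 16 10)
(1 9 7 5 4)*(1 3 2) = (1 9 7 5 4 3 2) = [0, 9, 1, 2, 3, 4, 6, 5, 8, 7]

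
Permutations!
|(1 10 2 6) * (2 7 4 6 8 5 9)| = 20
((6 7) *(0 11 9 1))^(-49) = ((0 11 9 1)(6 7))^(-49) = (0 1 9 11)(6 7)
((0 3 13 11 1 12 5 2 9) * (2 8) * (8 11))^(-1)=(0 9 2 8 13 3)(1 11 5 12)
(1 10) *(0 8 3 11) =(0 8 3 11)(1 10) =[8, 10, 2, 11, 4, 5, 6, 7, 3, 9, 1, 0]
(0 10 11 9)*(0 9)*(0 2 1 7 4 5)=(0 10 11 2 1 7 4 5)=[10, 7, 1, 3, 5, 0, 6, 4, 8, 9, 11, 2]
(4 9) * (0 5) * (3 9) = (0 5)(3 9 4) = [5, 1, 2, 9, 3, 0, 6, 7, 8, 4]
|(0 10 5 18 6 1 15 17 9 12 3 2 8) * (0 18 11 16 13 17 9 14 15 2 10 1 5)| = 17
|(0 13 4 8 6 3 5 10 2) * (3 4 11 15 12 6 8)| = 11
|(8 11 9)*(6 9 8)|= |(6 9)(8 11)|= 2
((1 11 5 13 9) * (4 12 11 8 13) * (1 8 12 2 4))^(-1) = (1 5 11 12)(2 4)(8 9 13)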